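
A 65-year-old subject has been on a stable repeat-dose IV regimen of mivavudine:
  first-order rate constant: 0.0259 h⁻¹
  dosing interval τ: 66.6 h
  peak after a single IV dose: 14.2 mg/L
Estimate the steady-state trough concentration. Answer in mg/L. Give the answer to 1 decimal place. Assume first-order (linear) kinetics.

3.1 mg/L

e^(−kτ) = e^(−0.02590 × 66.6) = 0.1782
Accumulation ratio R = 1 / (1 − e^(−kτ)) = 1 / (1 − 0.1782) = 1.217
Steady-state trough = C₀ × R × e^(−kτ) = 14.2 × 1.217 × 0.1782 = 3.080 mg/L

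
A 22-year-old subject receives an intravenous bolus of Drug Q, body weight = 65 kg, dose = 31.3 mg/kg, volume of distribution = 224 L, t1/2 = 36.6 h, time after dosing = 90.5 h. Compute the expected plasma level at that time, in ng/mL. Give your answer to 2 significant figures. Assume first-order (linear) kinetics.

Total dose = 31.3 × 65 = 2035 mg
C₀ = Dose / Vd = 2035 / 224 = 9.085 mg/L
k = ln2 / t½ = 0.693147 / 36.6 = 0.01894 h⁻¹
C = C₀ · e^(−k·t) = 9.085 × e^(−0.01894 × 90.5)
  = 9.085 × 0.1801 = 1.636 mg/L
Convert: 1.636 mg/L × 1000 = 1636 ng/mL

1600 ng/mL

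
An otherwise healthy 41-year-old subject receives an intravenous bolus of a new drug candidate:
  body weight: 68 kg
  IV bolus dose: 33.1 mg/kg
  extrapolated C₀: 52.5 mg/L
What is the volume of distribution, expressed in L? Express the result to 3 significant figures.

Dose = 33.1 × 68 = 2251 mg
Vd = Dose / C₀ = 2251 / 52.5 = 42.88 L

42.9 L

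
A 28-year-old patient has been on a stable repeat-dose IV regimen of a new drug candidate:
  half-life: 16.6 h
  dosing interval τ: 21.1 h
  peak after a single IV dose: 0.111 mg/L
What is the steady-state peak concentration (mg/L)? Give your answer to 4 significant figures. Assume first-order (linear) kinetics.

k = ln2 / t½ = 0.693147 / 16.6 = 0.04176 h⁻¹
e^(−kτ) = e^(−0.04176 × 21.1) = 0.4143
Accumulation ratio R = 1 / (1 − e^(−kτ)) = 1 / (1 − 0.4143) = 1.707
Steady-state peak = C₀ × R = 0.111 × 1.707 = 0.1895 mg/L

0.1895 mg/L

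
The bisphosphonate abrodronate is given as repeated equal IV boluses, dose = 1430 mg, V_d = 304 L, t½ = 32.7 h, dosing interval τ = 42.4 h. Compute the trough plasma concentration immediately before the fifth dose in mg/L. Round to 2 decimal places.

3.14 mg/L

C₀ per dose = Dose / Vd = 1430 / 304 = 4.704 mg/L
k = ln2 / t½ = 0.693147 / 32.7 = 0.02120 h⁻¹
Fraction remaining after one interval: r = e^(−kτ) = e^(−0.02120 × 42.4) = 0.4070
Before dose 5, 4 doses have been given (aged 1τ, 2τ, 3τ, 4τ).
C_trough = C₀ × (r + r² + … + r^4) = C₀ × r(1−r^4)/(1−r)
        = 4.704 × 0.4070 × (1 − 0.02744) / (1 − 0.4070) = 3.140 mg/L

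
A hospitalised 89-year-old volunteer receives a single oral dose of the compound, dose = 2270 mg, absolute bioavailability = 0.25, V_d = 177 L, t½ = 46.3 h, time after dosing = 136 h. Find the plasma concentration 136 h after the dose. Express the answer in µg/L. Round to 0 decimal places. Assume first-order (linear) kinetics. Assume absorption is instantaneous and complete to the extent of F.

Amount reaching circulation = F × Dose = 0.25 × 2270 = 567.5 mg
C₀ = F·Dose / Vd = 567.5 / 177 = 3.206 mg/L
k = ln2 / t½ = 0.693147 / 46.3 = 0.01497 h⁻¹
C = C₀ · e^(−k·t) = 3.206 × e^(−0.01497 × 136)
  = 3.206 × 0.1306 = 0.4187 mg/L
Convert: 0.4187 mg/L × 1000 = 418.7 µg/L

419 µg/L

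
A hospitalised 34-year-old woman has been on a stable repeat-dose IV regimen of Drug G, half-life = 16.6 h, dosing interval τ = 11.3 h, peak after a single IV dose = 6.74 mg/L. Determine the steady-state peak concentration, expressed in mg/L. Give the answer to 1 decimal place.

17.9 mg/L

k = ln2 / t½ = 0.693147 / 16.6 = 0.04176 h⁻¹
e^(−kτ) = e^(−0.04176 × 11.3) = 0.6238
Accumulation ratio R = 1 / (1 − e^(−kτ)) = 1 / (1 − 0.6238) = 2.658
Steady-state peak = C₀ × R = 6.74 × 2.658 = 17.91 mg/L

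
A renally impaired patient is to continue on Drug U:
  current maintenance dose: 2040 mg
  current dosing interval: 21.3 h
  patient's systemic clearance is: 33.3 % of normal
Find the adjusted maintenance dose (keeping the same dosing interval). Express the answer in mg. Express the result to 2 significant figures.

To keep the same average steady-state level, dosing rate must scale with clearance.
CL ratio = 33.3 / 100 = 0.3330
New dose (same interval) = 2040 × 0.3330 = 679.3 mg

680 mg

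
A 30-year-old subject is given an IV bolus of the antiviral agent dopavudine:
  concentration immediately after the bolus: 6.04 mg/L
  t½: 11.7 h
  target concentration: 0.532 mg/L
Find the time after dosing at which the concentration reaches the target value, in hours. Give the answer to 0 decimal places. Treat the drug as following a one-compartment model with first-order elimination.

k = ln2 / t½ = 0.693147 / 11.7 = 0.05924 h⁻¹
t = ln(C₀ / C) / k = ln(6.040 / 0.532) / 0.05924
  = ln(11.35) / 0.05924 = 2.429 / 0.05924 = 41.00 h

41 h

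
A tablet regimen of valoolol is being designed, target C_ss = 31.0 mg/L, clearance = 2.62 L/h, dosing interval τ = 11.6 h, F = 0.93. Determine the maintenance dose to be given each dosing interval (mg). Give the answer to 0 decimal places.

At steady state, F × (Dose/τ) = Css × CL.
Dose = Css × CL × τ / F = 31.0 × 2.620 × 11.6 / 0.93 = 1013 mg

1013 mg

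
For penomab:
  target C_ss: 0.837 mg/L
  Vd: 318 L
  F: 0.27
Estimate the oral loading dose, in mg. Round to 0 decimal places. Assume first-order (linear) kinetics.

LD = Css × Vd / F = 0.837 × 318 / 0.27 = 985.8 mg

986 mg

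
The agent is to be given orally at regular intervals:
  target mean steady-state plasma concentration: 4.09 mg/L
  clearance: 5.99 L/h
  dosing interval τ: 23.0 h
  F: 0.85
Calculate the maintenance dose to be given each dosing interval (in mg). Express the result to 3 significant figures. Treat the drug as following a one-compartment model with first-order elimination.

At steady state, F × (Dose/τ) = Css × CL.
Dose = Css × CL × τ / F = 4.09 × 5.990 × 23.0 / 0.85 = 662.9 mg

663 mg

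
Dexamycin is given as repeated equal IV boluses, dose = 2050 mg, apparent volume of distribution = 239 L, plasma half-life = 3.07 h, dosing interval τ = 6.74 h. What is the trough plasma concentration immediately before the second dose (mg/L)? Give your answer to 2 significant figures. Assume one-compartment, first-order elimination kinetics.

1.9 mg/L

C₀ per dose = Dose / Vd = 2050 / 239 = 8.577 mg/L
k = ln2 / t½ = 0.693147 / 3.07 = 0.2258 h⁻¹
Fraction remaining after one interval: r = e^(−kτ) = e^(−0.2258 × 6.74) = 0.2183
Before dose 2, 1 dose has been given (aged 1τ).
C_trough = C₀ × r = 8.577 × 0.2183 = 1.872 mg/L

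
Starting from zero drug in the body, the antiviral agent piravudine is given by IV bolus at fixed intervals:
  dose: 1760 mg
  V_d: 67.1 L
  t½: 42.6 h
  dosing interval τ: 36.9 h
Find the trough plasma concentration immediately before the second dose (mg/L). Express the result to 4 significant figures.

14.39 mg/L

C₀ per dose = Dose / Vd = 1760 / 67.1 = 26.23 mg/L
k = ln2 / t½ = 0.693147 / 42.6 = 0.01627 h⁻¹
Fraction remaining after one interval: r = e^(−kτ) = e^(−0.01627 × 36.9) = 0.5486
Before dose 2, 1 dose has been given (aged 1τ).
C_trough = C₀ × r = 26.23 × 0.5486 = 14.39 mg/L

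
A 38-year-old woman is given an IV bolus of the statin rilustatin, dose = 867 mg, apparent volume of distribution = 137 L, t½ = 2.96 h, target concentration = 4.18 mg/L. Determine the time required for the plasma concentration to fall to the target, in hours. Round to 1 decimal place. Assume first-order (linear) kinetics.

C₀ = Dose / Vd = 867.0 / 137 = 6.328 mg/L
k = ln2 / t½ = 0.693147 / 2.96 = 0.2342 h⁻¹
t = ln(C₀ / C) / k = ln(6.328 / 4.18) / 0.2342
  = ln(1.514) / 0.2342 = 0.4148 / 0.2342 = 1.771 h

1.8 h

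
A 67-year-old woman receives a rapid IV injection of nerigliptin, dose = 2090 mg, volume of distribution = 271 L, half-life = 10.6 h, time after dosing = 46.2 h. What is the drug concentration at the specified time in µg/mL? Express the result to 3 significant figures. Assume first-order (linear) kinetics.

C₀ = Dose / Vd = 2090 / 271 = 7.712 mg/L
k = ln2 / t½ = 0.693147 / 10.6 = 0.06539 h⁻¹
C = C₀ · e^(−k·t) = 7.712 × e^(−0.06539 × 46.2)
  = 7.712 × 0.04875 = 0.3760 mg/L
(0.3760 mg/L = 0.3760 µg/mL)

0.376 µg/mL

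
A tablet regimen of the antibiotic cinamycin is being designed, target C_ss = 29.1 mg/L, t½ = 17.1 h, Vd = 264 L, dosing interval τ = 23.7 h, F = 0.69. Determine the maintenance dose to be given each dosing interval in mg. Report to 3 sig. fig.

10700 mg

k = ln2 / t½ = 0.693147 / 17.1 = 0.04053 h⁻¹
CL = k × Vd = 0.04053 × 264 = 10.70 L/h
At steady state, F × (Dose/τ) = Css × CL.
Dose = Css × CL × τ / F = 29.1 × 10.70 × 23.7 / 0.69 = 10690 mg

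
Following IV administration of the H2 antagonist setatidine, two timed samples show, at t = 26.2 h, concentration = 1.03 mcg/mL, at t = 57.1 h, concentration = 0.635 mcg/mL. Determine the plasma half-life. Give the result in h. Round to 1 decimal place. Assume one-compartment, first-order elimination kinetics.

k = ln(C₁/C₂) / (t₂ − t₁) = ln(1.03/0.635) / (57.1 − 26.2)
  = 0.4837 / 30.90 = 0.01565 h⁻¹
t½ = ln2 / k = 0.693147 / 0.01565 = 44.29 h

44.3 h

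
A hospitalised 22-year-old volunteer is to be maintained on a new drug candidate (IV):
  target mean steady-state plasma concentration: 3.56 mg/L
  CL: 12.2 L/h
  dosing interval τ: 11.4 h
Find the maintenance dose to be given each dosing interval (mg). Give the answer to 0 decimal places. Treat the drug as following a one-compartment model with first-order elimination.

495 mg

At steady state, Dose/τ = Css × CL.
Dose = Css × CL × τ = 3.56 × 12.20 × 11.4 = 495.1 mg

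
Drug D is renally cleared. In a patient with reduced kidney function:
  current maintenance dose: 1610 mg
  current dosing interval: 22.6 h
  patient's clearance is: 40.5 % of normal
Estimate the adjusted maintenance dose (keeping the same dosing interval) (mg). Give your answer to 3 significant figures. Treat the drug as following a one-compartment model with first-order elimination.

652 mg

To keep the same average steady-state level, dosing rate must scale with clearance.
CL ratio = 40.5 / 100 = 0.4050
New dose (same interval) = 1610 × 0.4050 = 652.1 mg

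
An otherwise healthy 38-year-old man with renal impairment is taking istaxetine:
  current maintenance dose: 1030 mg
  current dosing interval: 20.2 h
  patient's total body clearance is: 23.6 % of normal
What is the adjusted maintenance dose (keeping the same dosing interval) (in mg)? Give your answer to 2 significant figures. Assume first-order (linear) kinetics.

To keep the same average steady-state level, dosing rate must scale with clearance.
CL ratio = 23.6 / 100 = 0.2360
New dose (same interval) = 1030 × 0.2360 = 243.1 mg

240 mg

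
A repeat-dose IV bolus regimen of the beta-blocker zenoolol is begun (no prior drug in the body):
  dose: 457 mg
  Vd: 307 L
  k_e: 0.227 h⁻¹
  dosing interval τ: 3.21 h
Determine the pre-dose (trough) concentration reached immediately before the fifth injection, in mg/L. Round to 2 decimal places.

C₀ per dose = Dose / Vd = 457 / 307 = 1.489 mg/L
Fraction remaining after one interval: r = e^(−kτ) = e^(−0.2270 × 3.21) = 0.4826
Before dose 5, 4 doses have been given (aged 1τ, 2τ, 3τ, 4τ).
C_trough = C₀ × (r + r² + … + r^4) = C₀ × r(1−r^4)/(1−r)
        = 1.489 × 0.4826 × (1 − 0.05424) / (1 − 0.4826) = 1.314 mg/L

1.31 mg/L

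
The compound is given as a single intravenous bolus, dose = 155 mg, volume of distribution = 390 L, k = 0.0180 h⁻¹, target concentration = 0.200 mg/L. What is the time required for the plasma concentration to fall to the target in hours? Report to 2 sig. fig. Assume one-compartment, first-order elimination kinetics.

C₀ = Dose / Vd = 155.0 / 390 = 0.3974 mg/L
t = ln(C₀ / C) / k = ln(0.3974 / 0.200) / 0.01800
  = ln(1.987) / 0.01800 = 0.6866 / 0.01800 = 38.14 h

38 h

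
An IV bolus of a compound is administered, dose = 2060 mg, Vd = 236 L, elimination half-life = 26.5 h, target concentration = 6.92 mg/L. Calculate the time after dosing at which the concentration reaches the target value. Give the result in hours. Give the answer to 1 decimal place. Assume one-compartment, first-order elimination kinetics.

C₀ = Dose / Vd = 2060 / 236 = 8.729 mg/L
k = ln2 / t½ = 0.693147 / 26.5 = 0.02616 h⁻¹
t = ln(C₀ / C) / k = ln(8.729 / 6.92) / 0.02616
  = ln(1.261) / 0.02616 = 0.2319 / 0.02616 = 8.865 h

8.9 h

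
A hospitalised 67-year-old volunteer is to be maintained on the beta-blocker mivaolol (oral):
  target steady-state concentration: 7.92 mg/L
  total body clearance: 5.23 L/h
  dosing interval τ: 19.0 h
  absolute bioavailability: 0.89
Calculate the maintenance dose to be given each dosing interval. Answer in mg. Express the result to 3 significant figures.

884 mg

At steady state, F × (Dose/τ) = Css × CL.
Dose = Css × CL × τ / F = 7.92 × 5.230 × 19.0 / 0.89 = 884.3 mg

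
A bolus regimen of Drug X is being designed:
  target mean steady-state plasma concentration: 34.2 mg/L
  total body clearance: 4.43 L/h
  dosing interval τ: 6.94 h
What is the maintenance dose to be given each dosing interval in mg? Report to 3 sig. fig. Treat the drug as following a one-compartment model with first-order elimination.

At steady state, Dose/τ = Css × CL.
Dose = Css × CL × τ = 34.2 × 4.430 × 6.94 = 1051 mg

1050 mg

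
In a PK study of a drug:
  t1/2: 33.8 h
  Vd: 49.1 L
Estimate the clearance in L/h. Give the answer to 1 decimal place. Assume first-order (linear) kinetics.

1.0 L/h

k = ln2 / t½ = 0.693147 / 33.8 = 0.02051 h⁻¹
CL = k × Vd = 0.02051 × 49.1 = 1.007 L/h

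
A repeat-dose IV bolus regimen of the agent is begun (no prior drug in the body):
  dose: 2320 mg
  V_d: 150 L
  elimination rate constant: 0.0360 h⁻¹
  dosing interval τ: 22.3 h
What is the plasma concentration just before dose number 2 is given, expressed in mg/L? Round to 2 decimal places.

C₀ per dose = Dose / Vd = 2320 / 150 = 15.47 mg/L
Fraction remaining after one interval: r = e^(−kτ) = e^(−0.03600 × 22.3) = 0.4481
Before dose 2, 1 dose has been given (aged 1τ).
C_trough = C₀ × r = 15.47 × 0.4481 = 6.932 mg/L

6.93 mg/L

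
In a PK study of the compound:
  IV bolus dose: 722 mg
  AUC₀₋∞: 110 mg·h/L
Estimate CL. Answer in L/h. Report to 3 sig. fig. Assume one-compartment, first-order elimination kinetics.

CL = Dose / AUC = 722 / 110 = 6.564 L/h

6.56 L/h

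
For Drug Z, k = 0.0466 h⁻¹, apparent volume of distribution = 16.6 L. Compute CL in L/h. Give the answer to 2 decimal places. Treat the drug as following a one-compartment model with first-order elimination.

0.77 L/h

CL = k × Vd = 0.0466 × 16.6 = 0.7736 L/h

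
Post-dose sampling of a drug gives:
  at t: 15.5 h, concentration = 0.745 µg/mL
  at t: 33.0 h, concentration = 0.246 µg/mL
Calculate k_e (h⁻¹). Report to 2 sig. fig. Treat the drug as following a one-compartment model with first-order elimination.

0.063 h⁻¹

k = ln(C₁/C₂) / (t₂ − t₁) = ln(0.745/0.246) / (33.0 − 15.5)
  = 1.108 / 17.50 = 0.06331 h⁻¹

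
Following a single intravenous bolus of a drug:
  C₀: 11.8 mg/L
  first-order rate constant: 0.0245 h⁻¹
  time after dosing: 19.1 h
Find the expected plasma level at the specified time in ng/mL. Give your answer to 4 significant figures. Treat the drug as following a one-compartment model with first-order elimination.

C = C₀ · e^(−k·t) = 11.80 × e^(−0.02450 × 19.1)
  = 11.80 × 0.6263 = 7.390 mg/L
Convert: 7.390 mg/L × 1000 = 7390 ng/mL

7390 ng/mL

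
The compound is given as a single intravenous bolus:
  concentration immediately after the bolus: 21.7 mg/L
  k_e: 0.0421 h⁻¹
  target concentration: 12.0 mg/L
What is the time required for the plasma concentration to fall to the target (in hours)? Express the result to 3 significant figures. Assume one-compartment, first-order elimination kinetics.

14.1 h

t = ln(C₀ / C) / k = ln(21.70 / 12.0) / 0.04210
  = ln(1.808) / 0.04210 = 0.5922 / 0.04210 = 14.07 h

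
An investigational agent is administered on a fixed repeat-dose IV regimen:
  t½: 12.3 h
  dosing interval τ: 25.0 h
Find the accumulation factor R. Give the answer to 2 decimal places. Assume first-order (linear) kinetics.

1.32

k = ln2 / t½ = 0.693147 / 12.3 = 0.05635 h⁻¹
e^(−kτ) = e^(−0.05635 × 25.0) = 0.2444
Accumulation ratio R = 1 / (1 − e^(−kτ)) = 1 / (1 − 0.2444) = 1.323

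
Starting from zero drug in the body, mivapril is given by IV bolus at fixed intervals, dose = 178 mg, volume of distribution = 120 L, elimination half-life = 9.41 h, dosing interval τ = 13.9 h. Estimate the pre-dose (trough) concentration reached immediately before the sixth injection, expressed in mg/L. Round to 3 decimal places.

C₀ per dose = Dose / Vd = 178 / 120 = 1.483 mg/L
k = ln2 / t½ = 0.693147 / 9.41 = 0.07366 h⁻¹
Fraction remaining after one interval: r = e^(−kτ) = e^(−0.07366 × 13.9) = 0.3592
Before dose 6, 5 doses have been given (aged 1τ, 2τ, 3τ, 4τ, 5τ).
C_trough = C₀ × (r + r² + … + r^5) = C₀ × r(1−r^5)/(1−r)
        = 1.483 × 0.3592 × (1 − 0.005980) / (1 − 0.3592) = 0.8263 mg/L

0.826 mg/L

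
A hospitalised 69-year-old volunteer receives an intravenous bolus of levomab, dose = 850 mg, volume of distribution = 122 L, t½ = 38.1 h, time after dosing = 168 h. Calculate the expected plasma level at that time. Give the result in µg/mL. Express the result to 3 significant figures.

0.328 µg/mL

C₀ = Dose / Vd = 850.0 / 122 = 6.967 mg/L
k = ln2 / t½ = 0.693147 / 38.1 = 0.01819 h⁻¹
C = C₀ · e^(−k·t) = 6.967 × e^(−0.01819 × 168)
  = 6.967 × 0.04708 = 0.3280 mg/L
(0.3280 mg/L = 0.3280 µg/mL)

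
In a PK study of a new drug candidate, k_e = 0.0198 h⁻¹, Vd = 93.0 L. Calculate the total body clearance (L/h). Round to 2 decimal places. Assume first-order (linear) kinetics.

1.84 L/h

CL = k × Vd = 0.0198 × 93.0 = 1.841 L/h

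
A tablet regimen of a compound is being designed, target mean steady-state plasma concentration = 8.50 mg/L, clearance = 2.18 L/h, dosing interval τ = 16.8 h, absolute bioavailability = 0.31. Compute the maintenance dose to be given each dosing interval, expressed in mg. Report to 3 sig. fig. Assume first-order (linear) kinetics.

1000 mg

At steady state, F × (Dose/τ) = Css × CL.
Dose = Css × CL × τ / F = 8.50 × 2.180 × 16.8 / 0.31 = 1004 mg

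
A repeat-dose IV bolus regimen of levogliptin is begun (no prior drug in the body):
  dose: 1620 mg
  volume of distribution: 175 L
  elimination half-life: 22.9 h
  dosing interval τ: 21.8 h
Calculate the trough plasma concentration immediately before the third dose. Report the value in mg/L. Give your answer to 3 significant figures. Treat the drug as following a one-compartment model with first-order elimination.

C₀ per dose = Dose / Vd = 1620 / 175 = 9.257 mg/L
k = ln2 / t½ = 0.693147 / 22.9 = 0.03027 h⁻¹
Fraction remaining after one interval: r = e^(−kτ) = e^(−0.03027 × 21.8) = 0.5169
Before dose 3, 2 doses have been given (aged 1τ, 2τ).
C_trough = C₀ × (r + r²) = 9.257 × (0.5169 + 0.2672) = 7.258 mg/L

7.26 mg/L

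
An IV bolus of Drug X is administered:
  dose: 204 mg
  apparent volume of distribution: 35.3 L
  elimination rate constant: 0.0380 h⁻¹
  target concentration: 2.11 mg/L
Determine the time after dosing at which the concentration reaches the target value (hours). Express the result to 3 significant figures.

C₀ = Dose / Vd = 204.0 / 35.3 = 5.779 mg/L
t = ln(C₀ / C) / k = ln(5.779 / 2.11) / 0.03800
  = ln(2.739) / 0.03800 = 1.008 / 0.03800 = 26.53 h

26.5 h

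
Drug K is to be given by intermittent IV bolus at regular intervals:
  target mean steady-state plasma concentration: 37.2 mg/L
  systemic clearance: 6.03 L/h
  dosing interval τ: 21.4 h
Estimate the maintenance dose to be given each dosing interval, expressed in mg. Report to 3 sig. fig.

At steady state, Dose/τ = Css × CL.
Dose = Css × CL × τ = 37.2 × 6.030 × 21.4 = 4800 mg

4800 mg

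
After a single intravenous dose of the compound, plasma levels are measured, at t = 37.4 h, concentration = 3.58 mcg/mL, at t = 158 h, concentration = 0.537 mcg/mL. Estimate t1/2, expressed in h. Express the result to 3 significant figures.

44.1 h

k = ln(C₁/C₂) / (t₂ − t₁) = ln(3.58/0.537) / (158 − 37.4)
  = 1.897 / 120.6 = 0.01573 h⁻¹
t½ = ln2 / k = 0.693147 / 0.01573 = 44.07 h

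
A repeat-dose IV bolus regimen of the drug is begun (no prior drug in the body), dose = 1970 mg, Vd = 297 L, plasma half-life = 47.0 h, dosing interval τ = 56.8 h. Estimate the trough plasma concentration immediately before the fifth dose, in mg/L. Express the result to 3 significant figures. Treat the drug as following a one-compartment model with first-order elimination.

4.88 mg/L

C₀ per dose = Dose / Vd = 1970 / 297 = 6.633 mg/L
k = ln2 / t½ = 0.693147 / 47.0 = 0.01475 h⁻¹
Fraction remaining after one interval: r = e^(−kτ) = e^(−0.01475 × 56.8) = 0.4327
Before dose 5, 4 doses have been given (aged 1τ, 2τ, 3τ, 4τ).
C_trough = C₀ × (r + r² + … + r^4) = C₀ × r(1−r^4)/(1−r)
        = 6.633 × 0.4327 × (1 − 0.03505) / (1 − 0.4327) = 4.882 mg/L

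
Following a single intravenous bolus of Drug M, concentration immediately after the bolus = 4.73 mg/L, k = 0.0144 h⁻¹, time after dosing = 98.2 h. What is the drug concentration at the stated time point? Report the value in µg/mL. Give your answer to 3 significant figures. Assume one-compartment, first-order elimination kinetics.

1.15 µg/mL

C = C₀ · e^(−k·t) = 4.730 × e^(−0.01440 × 98.2)
  = 4.730 × 0.2431 = 1.150 mg/L
(1.150 mg/L = 1.150 µg/mL)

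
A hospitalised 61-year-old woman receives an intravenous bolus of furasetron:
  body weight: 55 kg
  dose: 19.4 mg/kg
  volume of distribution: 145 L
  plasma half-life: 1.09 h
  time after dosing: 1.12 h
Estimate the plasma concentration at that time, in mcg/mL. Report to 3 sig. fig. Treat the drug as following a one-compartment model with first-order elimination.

3.61 mcg/mL

Total dose = 19.4 × 55 = 1067 mg
C₀ = Dose / Vd = 1067 / 145 = 7.359 mg/L
k = ln2 / t½ = 0.693147 / 1.09 = 0.6359 h⁻¹
C = C₀ · e^(−k·t) = 7.359 × e^(−0.6359 × 1.12)
  = 7.359 × 0.4906 = 3.610 mg/L
(3.610 mg/L = 3.610 mcg/mL)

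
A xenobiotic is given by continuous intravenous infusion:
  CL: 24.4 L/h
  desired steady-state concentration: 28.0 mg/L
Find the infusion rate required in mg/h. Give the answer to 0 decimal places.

At steady state, infusion rate R₀ = Css × CL = 28.0 × 24.40 = 683.2 mg/h

683 mg/h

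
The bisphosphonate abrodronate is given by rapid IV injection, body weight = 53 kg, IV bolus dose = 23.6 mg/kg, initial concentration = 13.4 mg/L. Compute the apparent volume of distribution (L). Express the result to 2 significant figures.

93 L

Dose = 23.6 × 53 = 1251 mg
Vd = Dose / C₀ = 1251 / 13.4 = 93.36 L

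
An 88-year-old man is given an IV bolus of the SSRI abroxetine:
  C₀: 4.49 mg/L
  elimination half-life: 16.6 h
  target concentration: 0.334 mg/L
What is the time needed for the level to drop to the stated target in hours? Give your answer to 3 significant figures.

k = ln2 / t½ = 0.693147 / 16.6 = 0.04176 h⁻¹
t = ln(C₀ / C) / k = ln(4.490 / 0.334) / 0.04176
  = ln(13.44) / 0.04176 = 2.598 / 0.04176 = 62.21 h

62.2 h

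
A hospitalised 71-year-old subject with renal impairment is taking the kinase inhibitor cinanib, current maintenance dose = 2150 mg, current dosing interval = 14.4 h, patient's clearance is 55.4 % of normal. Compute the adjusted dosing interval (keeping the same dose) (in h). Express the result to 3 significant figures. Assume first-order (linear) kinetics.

To keep the same average steady-state level, dosing rate must scale with clearance.
CL ratio = 55.4 / 100 = 0.5540
New interval (same dose) = 14.4 / 0.5540 = 25.99 h

26.0 h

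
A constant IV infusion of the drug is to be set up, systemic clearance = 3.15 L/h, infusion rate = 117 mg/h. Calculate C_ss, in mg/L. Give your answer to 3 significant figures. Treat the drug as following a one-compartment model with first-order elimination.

37.1 mg/L

At steady state Css = R₀ / CL = 117 / 3.150 = 37.14 mg/L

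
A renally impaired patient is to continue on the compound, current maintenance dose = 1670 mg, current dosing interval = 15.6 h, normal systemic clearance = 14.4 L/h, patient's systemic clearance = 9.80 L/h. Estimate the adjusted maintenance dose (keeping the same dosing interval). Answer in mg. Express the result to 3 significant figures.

To keep the same average steady-state level, dosing rate must scale with clearance.
CL ratio = 9.80 / 14.4 = 0.6806
New dose (same interval) = 1670 × 0.6806 = 1137 mg

1140 mg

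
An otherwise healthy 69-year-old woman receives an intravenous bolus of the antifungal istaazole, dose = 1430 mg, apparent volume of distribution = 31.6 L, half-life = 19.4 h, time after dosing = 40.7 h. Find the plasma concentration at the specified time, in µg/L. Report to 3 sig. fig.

C₀ = Dose / Vd = 1430 / 31.6 = 45.25 mg/L
k = ln2 / t½ = 0.693147 / 19.4 = 0.03573 h⁻¹
C = C₀ · e^(−k·t) = 45.25 × e^(−0.03573 × 40.7)
  = 45.25 × 0.2336 = 10.57 mg/L
Convert: 10.57 mg/L × 1000 = 10570 µg/L

10600 µg/L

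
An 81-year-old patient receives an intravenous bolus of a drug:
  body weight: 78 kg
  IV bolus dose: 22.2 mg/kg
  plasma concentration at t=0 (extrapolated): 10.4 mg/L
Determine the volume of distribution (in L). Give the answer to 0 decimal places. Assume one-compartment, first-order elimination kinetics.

167 L

Dose = 22.2 × 78 = 1732 mg
Vd = Dose / C₀ = 1732 / 10.4 = 166.5 L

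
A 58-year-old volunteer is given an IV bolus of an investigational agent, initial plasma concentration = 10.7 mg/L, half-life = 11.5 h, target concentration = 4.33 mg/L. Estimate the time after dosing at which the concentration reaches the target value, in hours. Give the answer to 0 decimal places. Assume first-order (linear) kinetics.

15 h

k = ln2 / t½ = 0.693147 / 11.5 = 0.06027 h⁻¹
t = ln(C₀ / C) / k = ln(10.70 / 4.33) / 0.06027
  = ln(2.471) / 0.06027 = 0.9046 / 0.06027 = 15.01 h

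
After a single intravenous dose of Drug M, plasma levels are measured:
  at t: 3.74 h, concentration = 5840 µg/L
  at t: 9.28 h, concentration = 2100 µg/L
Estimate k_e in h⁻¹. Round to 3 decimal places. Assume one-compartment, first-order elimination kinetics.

k = ln(C₁/C₂) / (t₂ − t₁) = ln(5840/2100) / (9.28 − 3.74)
  = 1.023 / 5.540 = 0.1847 h⁻¹

0.185 h⁻¹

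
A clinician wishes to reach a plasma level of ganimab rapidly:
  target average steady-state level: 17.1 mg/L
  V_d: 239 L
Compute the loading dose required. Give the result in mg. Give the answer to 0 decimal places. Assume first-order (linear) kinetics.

4087 mg

LD = Css × Vd = 17.1 × 239 = 4087 mg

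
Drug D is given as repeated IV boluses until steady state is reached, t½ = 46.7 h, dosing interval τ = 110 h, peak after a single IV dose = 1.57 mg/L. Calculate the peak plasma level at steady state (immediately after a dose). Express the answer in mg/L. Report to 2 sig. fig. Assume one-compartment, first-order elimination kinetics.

k = ln2 / t½ = 0.693147 / 46.7 = 0.01484 h⁻¹
e^(−kτ) = e^(−0.01484 × 110) = 0.1955
Accumulation ratio R = 1 / (1 − e^(−kτ)) = 1 / (1 − 0.1955) = 1.243
Steady-state peak = C₀ × R = 1.57 × 1.243 = 1.952 mg/L

2.0 mg/L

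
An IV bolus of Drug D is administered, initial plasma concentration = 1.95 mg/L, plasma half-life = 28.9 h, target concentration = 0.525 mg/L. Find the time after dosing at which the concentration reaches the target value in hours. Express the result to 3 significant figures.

54.7 h

k = ln2 / t½ = 0.693147 / 28.9 = 0.02398 h⁻¹
t = ln(C₀ / C) / k = ln(1.950 / 0.525) / 0.02398
  = ln(3.714) / 0.02398 = 1.312 / 0.02398 = 54.71 h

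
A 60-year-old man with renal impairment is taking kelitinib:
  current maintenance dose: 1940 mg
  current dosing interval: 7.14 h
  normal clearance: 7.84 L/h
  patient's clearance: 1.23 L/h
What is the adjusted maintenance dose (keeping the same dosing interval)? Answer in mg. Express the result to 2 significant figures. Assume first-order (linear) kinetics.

To keep the same average steady-state level, dosing rate must scale with clearance.
CL ratio = 1.23 / 7.84 = 0.1569
New dose (same interval) = 1940 × 0.1569 = 304.4 mg

300 mg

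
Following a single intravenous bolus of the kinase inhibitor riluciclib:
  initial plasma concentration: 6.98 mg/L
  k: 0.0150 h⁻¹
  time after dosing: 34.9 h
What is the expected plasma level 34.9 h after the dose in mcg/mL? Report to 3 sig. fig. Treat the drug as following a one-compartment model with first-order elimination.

4.14 mcg/mL

C = C₀ · e^(−k·t) = 6.980 × e^(−0.01500 × 34.9)
  = 6.980 × 0.5924 = 4.135 mg/L
(4.135 mg/L = 4.135 mcg/mL)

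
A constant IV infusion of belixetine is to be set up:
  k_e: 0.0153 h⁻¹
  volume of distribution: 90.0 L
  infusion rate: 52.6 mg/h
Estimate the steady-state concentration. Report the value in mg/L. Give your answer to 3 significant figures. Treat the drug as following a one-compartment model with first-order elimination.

38.2 mg/L

CL = k × Vd = 0.01530 × 90.0 = 1.377 L/h
At steady state Css = R₀ / CL = 52.6 / 1.377 = 38.20 mg/L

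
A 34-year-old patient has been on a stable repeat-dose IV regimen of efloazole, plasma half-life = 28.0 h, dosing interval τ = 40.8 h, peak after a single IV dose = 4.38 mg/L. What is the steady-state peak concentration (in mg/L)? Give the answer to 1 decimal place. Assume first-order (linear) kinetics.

k = ln2 / t½ = 0.693147 / 28.0 = 0.02476 h⁻¹
e^(−kτ) = e^(−0.02476 × 40.8) = 0.3641
Accumulation ratio R = 1 / (1 − e^(−kτ)) = 1 / (1 − 0.3641) = 1.573
Steady-state peak = C₀ × R = 4.38 × 1.573 = 6.890 mg/L

6.9 mg/L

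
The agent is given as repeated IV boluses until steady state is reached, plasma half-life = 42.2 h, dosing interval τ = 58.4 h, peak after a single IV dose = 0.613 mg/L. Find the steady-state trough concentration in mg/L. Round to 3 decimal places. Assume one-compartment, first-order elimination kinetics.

k = ln2 / t½ = 0.693147 / 42.2 = 0.01643 h⁻¹
e^(−kτ) = e^(−0.01643 × 58.4) = 0.3831
Accumulation ratio R = 1 / (1 − e^(−kτ)) = 1 / (1 − 0.3831) = 1.621
Steady-state trough = C₀ × R × e^(−kτ) = 0.613 × 1.621 × 0.3831 = 0.3807 mg/L

0.381 mg/L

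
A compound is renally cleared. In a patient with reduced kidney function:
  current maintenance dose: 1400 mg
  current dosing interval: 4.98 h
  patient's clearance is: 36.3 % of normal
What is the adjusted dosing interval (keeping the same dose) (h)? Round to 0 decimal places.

To keep the same average steady-state level, dosing rate must scale with clearance.
CL ratio = 36.3 / 100 = 0.3630
New interval (same dose) = 4.98 / 0.3630 = 13.72 h

14 h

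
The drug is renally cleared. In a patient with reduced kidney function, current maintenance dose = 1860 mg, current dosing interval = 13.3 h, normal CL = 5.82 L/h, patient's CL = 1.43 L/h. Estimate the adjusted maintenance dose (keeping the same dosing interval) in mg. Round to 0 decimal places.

To keep the same average steady-state level, dosing rate must scale with clearance.
CL ratio = 1.43 / 5.82 = 0.2457
New dose (same interval) = 1860 × 0.2457 = 457.0 mg

457 mg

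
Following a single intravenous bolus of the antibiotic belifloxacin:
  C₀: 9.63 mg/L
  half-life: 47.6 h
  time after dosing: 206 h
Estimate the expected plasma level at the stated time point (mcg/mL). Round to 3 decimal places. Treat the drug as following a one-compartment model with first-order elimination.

k = ln2 / t½ = 0.693147 / 47.6 = 0.01456 h⁻¹
C = C₀ · e^(−k·t) = 9.630 × e^(−0.01456 × 206)
  = 9.630 × 0.04982 = 0.4798 mg/L
(0.4798 mg/L = 0.4798 mcg/mL)

0.480 mcg/mL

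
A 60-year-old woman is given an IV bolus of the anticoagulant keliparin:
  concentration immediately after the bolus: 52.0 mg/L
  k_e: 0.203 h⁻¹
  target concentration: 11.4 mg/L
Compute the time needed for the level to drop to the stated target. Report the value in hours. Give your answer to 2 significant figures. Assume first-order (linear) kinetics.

t = ln(C₀ / C) / k = ln(52.00 / 11.4) / 0.2030
  = ln(4.561) / 0.2030 = 1.518 / 0.2030 = 7.478 h

7.5 h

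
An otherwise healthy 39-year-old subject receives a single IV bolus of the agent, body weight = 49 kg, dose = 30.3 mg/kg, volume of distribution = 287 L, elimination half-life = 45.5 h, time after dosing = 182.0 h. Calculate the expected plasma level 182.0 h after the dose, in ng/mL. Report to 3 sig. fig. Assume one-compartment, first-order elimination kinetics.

323 ng/mL

Total dose = 30.3 × 49 = 1485 mg
C₀ = Dose / Vd = 1485 / 287 = 5.174 mg/L
k = ln2 / t½ = 0.693147 / 45.5 = 0.01523 h⁻¹
t / t½ = 182.0 / 45.5 = 4 half-lives
C = C₀ × (1/2)^4 = 5.174 × 0.06250 = 0.3234 mg/L
Convert: 0.3234 mg/L × 1000 = 323.4 ng/mL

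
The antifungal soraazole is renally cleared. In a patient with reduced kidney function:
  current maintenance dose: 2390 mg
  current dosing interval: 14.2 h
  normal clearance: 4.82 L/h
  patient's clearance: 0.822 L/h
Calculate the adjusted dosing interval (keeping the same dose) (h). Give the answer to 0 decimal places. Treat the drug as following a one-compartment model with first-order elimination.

83 h

To keep the same average steady-state level, dosing rate must scale with clearance.
CL ratio = 0.822 / 4.82 = 0.1705
New interval (same dose) = 14.2 / 0.1705 = 83.28 h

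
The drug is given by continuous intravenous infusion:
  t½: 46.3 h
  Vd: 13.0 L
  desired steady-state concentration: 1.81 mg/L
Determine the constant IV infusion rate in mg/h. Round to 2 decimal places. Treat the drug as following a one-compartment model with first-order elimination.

0.35 mg/h

k = ln2 / t½ = 0.693147 / 46.3 = 0.01497 h⁻¹
CL = k × Vd = 0.01497 × 13.0 = 0.1946 L/h
At steady state, infusion rate R₀ = Css × CL = 1.81 × 0.1946 = 0.3522 mg/h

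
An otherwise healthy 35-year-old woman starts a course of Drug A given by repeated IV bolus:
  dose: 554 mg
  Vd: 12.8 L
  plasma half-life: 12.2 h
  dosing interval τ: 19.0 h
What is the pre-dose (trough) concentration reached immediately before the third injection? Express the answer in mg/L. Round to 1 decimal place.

C₀ per dose = Dose / Vd = 554 / 12.8 = 43.28 mg/L
k = ln2 / t½ = 0.693147 / 12.2 = 0.05682 h⁻¹
Fraction remaining after one interval: r = e^(−kτ) = e^(−0.05682 × 19.0) = 0.3397
Before dose 3, 2 doses have been given (aged 1τ, 2τ).
C_trough = C₀ × (r + r²) = 43.28 × (0.3397 + 0.1154) = 19.70 mg/L

19.7 mg/L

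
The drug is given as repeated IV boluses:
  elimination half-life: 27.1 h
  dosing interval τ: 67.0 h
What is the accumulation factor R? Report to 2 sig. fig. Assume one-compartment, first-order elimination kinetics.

1.2

k = ln2 / t½ = 0.693147 / 27.1 = 0.02558 h⁻¹
e^(−kτ) = e^(−0.02558 × 67.0) = 0.1802
Accumulation ratio R = 1 / (1 − e^(−kτ)) = 1 / (1 − 0.1802) = 1.220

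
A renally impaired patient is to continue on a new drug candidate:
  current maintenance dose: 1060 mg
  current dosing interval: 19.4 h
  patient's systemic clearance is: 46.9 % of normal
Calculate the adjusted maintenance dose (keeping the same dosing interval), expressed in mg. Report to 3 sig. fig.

To keep the same average steady-state level, dosing rate must scale with clearance.
CL ratio = 46.9 / 100 = 0.4690
New dose (same interval) = 1060 × 0.4690 = 497.1 mg

497 mg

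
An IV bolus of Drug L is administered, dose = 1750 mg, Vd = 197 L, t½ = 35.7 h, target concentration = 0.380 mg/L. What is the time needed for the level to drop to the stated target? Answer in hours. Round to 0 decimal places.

C₀ = Dose / Vd = 1750 / 197 = 8.883 mg/L
k = ln2 / t½ = 0.693147 / 35.7 = 0.01942 h⁻¹
t = ln(C₀ / C) / k = ln(8.883 / 0.380) / 0.01942
  = ln(23.38) / 0.01942 = 3.152 / 0.01942 = 162.3 h

162 h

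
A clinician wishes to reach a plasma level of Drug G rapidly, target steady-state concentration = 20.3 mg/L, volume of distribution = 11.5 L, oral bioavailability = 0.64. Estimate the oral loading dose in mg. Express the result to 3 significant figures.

365 mg

LD = Css × Vd / F = 20.3 × 11.5 / 0.64 = 364.8 mg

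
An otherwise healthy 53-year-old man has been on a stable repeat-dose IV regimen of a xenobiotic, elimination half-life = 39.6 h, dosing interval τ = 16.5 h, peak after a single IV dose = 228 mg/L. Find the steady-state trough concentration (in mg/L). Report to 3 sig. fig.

681 mg/L

k = ln2 / t½ = 0.693147 / 39.6 = 0.01750 h⁻¹
e^(−kτ) = e^(−0.01750 × 16.5) = 0.7492
Accumulation ratio R = 1 / (1 − e^(−kτ)) = 1 / (1 − 0.7492) = 3.987
Steady-state trough = C₀ × R × e^(−kτ) = 228 × 3.987 × 0.7492 = 681.0 mg/L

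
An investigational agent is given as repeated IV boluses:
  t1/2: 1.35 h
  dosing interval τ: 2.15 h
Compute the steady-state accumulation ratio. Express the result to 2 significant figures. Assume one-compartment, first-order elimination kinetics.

k = ln2 / t½ = 0.693147 / 1.35 = 0.5134 h⁻¹
e^(−kτ) = e^(−0.5134 × 2.15) = 0.3316
Accumulation ratio R = 1 / (1 − e^(−kτ)) = 1 / (1 − 0.3316) = 1.496

1.5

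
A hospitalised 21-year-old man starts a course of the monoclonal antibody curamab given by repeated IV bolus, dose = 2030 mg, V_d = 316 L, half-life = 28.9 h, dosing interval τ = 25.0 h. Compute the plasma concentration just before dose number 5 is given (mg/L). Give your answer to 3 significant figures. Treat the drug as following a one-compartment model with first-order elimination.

7.11 mg/L

C₀ per dose = Dose / Vd = 2030 / 316 = 6.424 mg/L
k = ln2 / t½ = 0.693147 / 28.9 = 0.02398 h⁻¹
Fraction remaining after one interval: r = e^(−kτ) = e^(−0.02398 × 25.0) = 0.5491
Before dose 5, 4 doses have been given (aged 1τ, 2τ, 3τ, 4τ).
C_trough = C₀ × (r + r² + … + r^4) = C₀ × r(1−r^4)/(1−r)
        = 6.424 × 0.5491 × (1 − 0.09091) / (1 − 0.5491) = 7.112 mg/L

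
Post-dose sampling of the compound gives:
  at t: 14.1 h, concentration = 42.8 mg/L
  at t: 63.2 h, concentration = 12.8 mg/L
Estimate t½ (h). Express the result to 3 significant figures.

k = ln(C₁/C₂) / (t₂ − t₁) = ln(42.8/12.8) / (63.2 − 14.1)
  = 1.207 / 49.10 = 0.02458 h⁻¹
t½ = ln2 / k = 0.693147 / 0.02458 = 28.20 h

28.2 h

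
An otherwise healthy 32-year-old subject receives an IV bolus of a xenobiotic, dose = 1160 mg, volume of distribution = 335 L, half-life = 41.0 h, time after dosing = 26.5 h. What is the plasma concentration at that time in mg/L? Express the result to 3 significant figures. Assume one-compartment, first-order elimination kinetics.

C₀ = Dose / Vd = 1160 / 335 = 3.463 mg/L
k = ln2 / t½ = 0.693147 / 41.0 = 0.01691 h⁻¹
C = C₀ · e^(−k·t) = 3.463 × e^(−0.01691 × 26.5)
  = 3.463 × 0.6388 = 2.212 mg/L

2.21 mg/L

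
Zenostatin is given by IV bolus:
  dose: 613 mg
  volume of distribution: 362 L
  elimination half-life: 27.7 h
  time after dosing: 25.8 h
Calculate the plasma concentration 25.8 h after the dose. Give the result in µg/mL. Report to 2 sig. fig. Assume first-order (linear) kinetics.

0.89 µg/mL

C₀ = Dose / Vd = 613.0 / 362 = 1.693 mg/L
k = ln2 / t½ = 0.693147 / 27.7 = 0.02502 h⁻¹
C = C₀ · e^(−k·t) = 1.693 × e^(−0.02502 × 25.8)
  = 1.693 × 0.5244 = 0.8878 mg/L
(0.8878 mg/L = 0.8878 µg/mL)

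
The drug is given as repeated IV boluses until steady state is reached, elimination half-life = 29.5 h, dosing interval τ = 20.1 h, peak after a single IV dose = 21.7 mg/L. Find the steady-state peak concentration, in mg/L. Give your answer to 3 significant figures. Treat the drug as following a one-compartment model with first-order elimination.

57.6 mg/L

k = ln2 / t½ = 0.693147 / 29.5 = 0.02350 h⁻¹
e^(−kτ) = e^(−0.02350 × 20.1) = 0.6235
Accumulation ratio R = 1 / (1 − e^(−kτ)) = 1 / (1 − 0.6235) = 2.656
Steady-state peak = C₀ × R = 21.7 × 2.656 = 57.64 mg/L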